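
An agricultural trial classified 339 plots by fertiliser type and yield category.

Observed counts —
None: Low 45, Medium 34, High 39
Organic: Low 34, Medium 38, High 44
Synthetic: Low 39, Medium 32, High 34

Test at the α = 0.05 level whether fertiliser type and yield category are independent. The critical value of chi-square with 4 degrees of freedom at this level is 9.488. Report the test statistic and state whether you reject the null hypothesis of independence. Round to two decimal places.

Row totals: 118, 116, 105. Column totals: 118, 104, 117. Grand total N = 339.
Expected counts (row total × column total / N):
  None, Low: 118×118/339 = 41.074
  None, Medium: 118×104/339 = 36.201
  None, High: 118×117/339 = 40.726
  Organic, Low: 116×118/339 = 40.378
  Organic, Medium: 116×104/339 = 35.587
  Organic, High: 116×117/339 = 40.035
  Synthetic, Low: 105×118/339 = 36.549
  Synthetic, Medium: 105×104/339 = 32.212
  Synthetic, High: 105×117/339 = 36.239
Contributions (O − E)²/E:
  (45 − 41.074)²/41.074 = 0.3753
  (34 − 36.201)²/36.201 = 0.1338
  (39 − 40.726)²/40.726 = 0.0731
  (34 − 40.378)²/40.378 = 1.0075
  (38 − 35.587)²/35.587 = 0.1636
  (44 − 40.035)²/40.035 = 0.3927
  (39 − 36.549)²/36.549 = 0.1644
  (32 − 32.212)²/32.212 = 0.0014
  (34 − 36.239)²/36.239 = 0.1383
χ² = 0.3753 + 0.1338 + 0.0731 + 1.0075 + 0.1636 + 0.3927 + 0.1644 + 0.0014 + 0.1383 = 2.45
df = (3−1)(3−1) = 4. Since 2.45 < 9.488, fail to reject the null hypothesis of independence at α = 0.05.

2.45; fail to reject H₀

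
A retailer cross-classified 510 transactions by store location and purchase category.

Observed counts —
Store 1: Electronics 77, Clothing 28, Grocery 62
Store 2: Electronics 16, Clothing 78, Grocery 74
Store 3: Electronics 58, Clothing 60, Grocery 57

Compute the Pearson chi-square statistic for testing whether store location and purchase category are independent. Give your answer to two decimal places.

64.88

Row totals: 167, 168, 175. Column totals: 151, 166, 193. Grand total N = 510.
Expected counts (row total × column total / N):
  Store 1, Electronics: 167×151/510 = 49.445
  Store 1, Clothing: 167×166/510 = 54.357
  Store 1, Grocery: 167×193/510 = 63.198
  Store 2, Electronics: 168×151/510 = 49.741
  Store 2, Clothing: 168×166/510 = 54.682
  Store 2, Grocery: 168×193/510 = 63.576
  Store 3, Electronics: 175×151/510 = 51.814
  Store 3, Clothing: 175×166/510 = 56.961
  Store 3, Grocery: 175×193/510 = 66.225
Contributions (O − E)²/E:
  (77 − 49.445)²/49.445 = 15.3560
  (28 − 54.357)²/54.357 = 12.7802
  (62 − 63.198)²/63.198 = 0.0227
  (16 − 49.741)²/49.741 = 22.8877
  (78 − 54.682)²/54.682 = 9.9435
  (74 − 63.576)²/63.576 = 1.7091
  (58 − 51.814)²/51.814 = 0.7385
  (60 − 56.961)²/56.961 = 0.1621
  (57 − 66.225)²/66.225 = 1.2850
χ² = 15.3560 + 12.7802 + 0.0227 + 22.8877 + 9.9435 + 1.7091 + 0.7385 + 0.1621 + 1.2850 = 64.88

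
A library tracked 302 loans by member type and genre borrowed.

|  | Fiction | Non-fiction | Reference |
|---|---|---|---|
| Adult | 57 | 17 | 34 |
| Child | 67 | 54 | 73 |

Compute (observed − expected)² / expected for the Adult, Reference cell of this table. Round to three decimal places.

Row total (Adult) = 108; column total (Reference) = 107; N = 302.
Expected count E = 108 × 107 / 302 = 38.2649.
Contribution = (O − E)²/E = (34 − 38.2649)² / 38.2649 = 0.475.

0.475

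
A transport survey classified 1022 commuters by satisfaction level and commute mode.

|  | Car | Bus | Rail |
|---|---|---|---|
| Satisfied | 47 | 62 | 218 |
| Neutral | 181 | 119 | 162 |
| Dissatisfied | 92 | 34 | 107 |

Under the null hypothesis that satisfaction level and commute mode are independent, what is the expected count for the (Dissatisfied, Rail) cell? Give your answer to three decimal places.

Row total (Dissatisfied) = 233; column total (Rail) = 487; grand total N = 1022.
Expected count = (row total × column total) / N = 233 × 487 / 1022 = 111.028.

111.028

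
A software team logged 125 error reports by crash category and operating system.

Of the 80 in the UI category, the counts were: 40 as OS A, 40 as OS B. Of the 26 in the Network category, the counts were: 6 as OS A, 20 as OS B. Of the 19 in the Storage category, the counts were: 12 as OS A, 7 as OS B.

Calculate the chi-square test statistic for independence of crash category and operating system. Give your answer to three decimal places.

Row totals: 80, 26, 19. Column totals: 58, 67. Grand total N = 125.
Expected counts (row total × column total / N):
  UI, OS A: 80×58/125 = 37.1200
  UI, OS B: 80×67/125 = 42.8800
  Network, OS A: 26×58/125 = 12.0640
  Network, OS B: 26×67/125 = 13.9360
  Storage, OS A: 19×58/125 = 8.8160
  Storage, OS B: 19×67/125 = 10.1840
Contributions (O − E)²/E:
  (40 − 37.1200)²/37.1200 = 0.2234
  (40 − 42.8800)²/42.8800 = 0.1934
  (6 − 12.0640)²/12.0640 = 3.0481
  (20 − 13.9360)²/13.9360 = 2.6386
  (12 − 8.8160)²/8.8160 = 1.1499
  (7 − 10.1840)²/10.1840 = 0.9955
χ² = 0.2234 + 0.1934 + 3.0481 + 2.6386 + 1.1499 + 0.9955 = 8.249

8.249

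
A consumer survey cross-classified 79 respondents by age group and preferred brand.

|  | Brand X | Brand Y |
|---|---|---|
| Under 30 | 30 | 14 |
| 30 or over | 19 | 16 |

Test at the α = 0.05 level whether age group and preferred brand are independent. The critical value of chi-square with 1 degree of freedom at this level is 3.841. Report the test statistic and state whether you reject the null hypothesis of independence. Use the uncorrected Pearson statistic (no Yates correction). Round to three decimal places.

Row totals: 44, 35. Column totals: 49, 30. Grand total N = 79.
Expected counts (row total × column total / N):
  Under 30, Brand X: 44×49/79 = 27.2911
  Under 30, Brand Y: 44×30/79 = 16.7089
  30 or over, Brand X: 35×49/79 = 21.7089
  30 or over, Brand Y: 35×30/79 = 13.2911
Contributions (O − E)²/E:
  (30 − 27.2911)²/27.2911 = 0.2689
  (14 − 16.7089)²/16.7089 = 0.4392
  (19 − 21.7089)²/21.7089 = 0.3380
  (16 − 13.2911)²/13.2911 = 0.5521
χ² = 0.2689 + 0.4392 + 0.3380 + 0.5521 = 1.598
df = (2−1)(2−1) = 1. Since 1.598 < 3.841, fail to reject the null hypothesis of independence at α = 0.05.

1.598; fail to reject H₀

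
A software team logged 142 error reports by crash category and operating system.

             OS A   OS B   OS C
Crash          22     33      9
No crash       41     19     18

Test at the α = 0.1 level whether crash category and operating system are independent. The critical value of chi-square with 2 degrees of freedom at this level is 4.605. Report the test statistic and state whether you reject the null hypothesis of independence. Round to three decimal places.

Row totals: 64, 78. Column totals: 63, 52, 27. Grand total N = 142.
Expected counts (row total × column total / N):
  Crash, OS A: 64×63/142 = 28.3944
  Crash, OS B: 64×52/142 = 23.4366
  Crash, OS C: 64×27/142 = 12.1690
  No crash, OS A: 78×63/142 = 34.6056
  No crash, OS B: 78×52/142 = 28.5634
  No crash, OS C: 78×27/142 = 14.8310
Contributions (O − E)²/E:
  (22 − 28.3944)²/28.3944 = 1.4400
  (33 − 23.4366)²/23.4366 = 3.9024
  (9 − 12.1690)²/12.1690 = 0.8253
  (41 − 34.6056)²/34.6056 = 1.1816
  (19 − 28.5634)²/28.5634 = 3.2020
  (18 − 14.8310)²/14.8310 = 0.6771
χ² = 1.4400 + 3.9024 + 0.8253 + 1.1816 + 3.2020 + 0.6771 = 11.228
df = (2−1)(3−1) = 2. Since 11.228 > 4.605, reject the null hypothesis of independence at α = 0.1.

11.228; reject H₀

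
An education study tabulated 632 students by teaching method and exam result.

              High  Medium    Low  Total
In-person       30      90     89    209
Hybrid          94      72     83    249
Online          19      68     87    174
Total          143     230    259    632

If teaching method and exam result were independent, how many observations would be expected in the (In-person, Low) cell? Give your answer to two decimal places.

85.65

Row total (In-person) = 209; column total (Low) = 259; grand total N = 632.
Expected count = (row total × column total) / N = 209 × 259 / 632 = 85.65.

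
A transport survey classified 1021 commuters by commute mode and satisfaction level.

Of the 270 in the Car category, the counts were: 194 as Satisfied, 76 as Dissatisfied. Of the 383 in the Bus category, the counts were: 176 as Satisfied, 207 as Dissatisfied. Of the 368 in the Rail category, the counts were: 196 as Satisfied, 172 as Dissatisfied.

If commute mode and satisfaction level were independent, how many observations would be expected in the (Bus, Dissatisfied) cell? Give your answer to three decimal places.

Row total (Bus) = 383; column total (Dissatisfied) = 455; grand total N = 1021.
Expected count = (row total × column total) / N = 383 × 455 / 1021 = 170.681.

170.681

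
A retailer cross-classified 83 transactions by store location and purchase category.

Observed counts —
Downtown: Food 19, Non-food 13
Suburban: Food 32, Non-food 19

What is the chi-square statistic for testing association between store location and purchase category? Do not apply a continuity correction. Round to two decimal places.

Row totals: 32, 51. Column totals: 51, 32. Grand total N = 83.
Expected counts (row total × column total / N):
  Downtown, Food: 32×51/83 = 19.663
  Downtown, Non-food: 32×32/83 = 12.337
  Suburban, Food: 51×51/83 = 31.337
  Suburban, Non-food: 51×32/83 = 19.663
Contributions (O − E)²/E:
  (19 − 19.663)²/19.663 = 0.0224
  (13 − 12.337)²/12.337 = 0.0356
  (32 − 31.337)²/31.337 = 0.0140
  (19 − 19.663)²/19.663 = 0.0224
χ² = 0.0224 + 0.0356 + 0.0140 + 0.0224 = 0.09

0.09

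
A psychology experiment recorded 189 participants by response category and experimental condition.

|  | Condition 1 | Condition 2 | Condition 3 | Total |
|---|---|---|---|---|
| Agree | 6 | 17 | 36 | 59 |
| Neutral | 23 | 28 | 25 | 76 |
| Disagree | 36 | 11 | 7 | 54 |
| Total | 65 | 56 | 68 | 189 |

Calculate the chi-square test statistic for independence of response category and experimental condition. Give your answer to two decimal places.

48.14

Grand total N = 189.
Expected counts (row total × column total / N):
  Agree, Condition 1: 59×65/189 = 20.291
  Agree, Condition 2: 59×56/189 = 17.481
  Agree, Condition 3: 59×68/189 = 21.228
  Neutral, Condition 1: 76×65/189 = 26.138
  Neutral, Condition 2: 76×56/189 = 22.519
  Neutral, Condition 3: 76×68/189 = 27.344
  Disagree, Condition 1: 54×65/189 = 18.571
  Disagree, Condition 2: 54×56/189 = 16.000
  Disagree, Condition 3: 54×68/189 = 19.429
Contributions (O − E)²/E:
  (6 − 20.291)²/20.291 = 10.0652
  (17 − 17.481)²/17.481 = 0.0132
  (36 − 21.228)²/21.228 = 10.2794
  (23 − 26.138)²/26.138 = 0.3767
  (28 − 22.519)²/22.519 = 1.3340
  (25 − 27.344)²/27.344 = 0.2009
  (36 − 18.571)²/18.571 = 16.3572
  (11 − 16.000)²/16.000 = 1.5625
  (7 − 19.429)²/19.429 = 7.9510
χ² = 10.0652 + 0.0132 + 10.2794 + 0.3767 + 1.3340 + 0.2009 + 16.3572 + 1.5625 + 7.9510 = 48.14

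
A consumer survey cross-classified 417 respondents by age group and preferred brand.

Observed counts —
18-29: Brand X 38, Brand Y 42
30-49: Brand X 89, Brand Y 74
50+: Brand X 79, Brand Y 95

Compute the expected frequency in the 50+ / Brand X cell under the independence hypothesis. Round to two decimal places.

85.96

Row total (50+) = 174; column total (Brand X) = 206; grand total N = 417.
Expected count = (row total × column total) / N = 174 × 206 / 417 = 85.96.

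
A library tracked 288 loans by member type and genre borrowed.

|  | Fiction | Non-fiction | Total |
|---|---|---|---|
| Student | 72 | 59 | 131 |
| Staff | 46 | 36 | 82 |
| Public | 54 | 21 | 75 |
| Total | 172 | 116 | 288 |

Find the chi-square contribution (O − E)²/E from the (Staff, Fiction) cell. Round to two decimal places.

0.18

Row total (Staff) = 82; column total (Fiction) = 172; N = 288.
Expected count E = 82 × 172 / 288 = 48.972.
Contribution = (O − E)²/E = (46 − 48.972)² / 48.972 = 0.18.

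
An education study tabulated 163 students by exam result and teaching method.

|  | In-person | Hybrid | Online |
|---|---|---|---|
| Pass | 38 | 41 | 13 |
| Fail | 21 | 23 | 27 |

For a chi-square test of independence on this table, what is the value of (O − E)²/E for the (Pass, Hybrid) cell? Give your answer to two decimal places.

Row total (Pass) = 92; column total (Hybrid) = 64; N = 163.
Expected count E = 92 × 64 / 163 = 36.123.
Contribution = (O − E)²/E = (41 − 36.123)² / 36.123 = 0.66.

0.66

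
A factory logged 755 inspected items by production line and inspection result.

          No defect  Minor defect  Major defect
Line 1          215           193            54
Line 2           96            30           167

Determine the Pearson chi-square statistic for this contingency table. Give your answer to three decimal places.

194.365

Row totals: 462, 293. Column totals: 311, 223, 221. Grand total N = 755.
Expected counts (row total × column total / N):
  Line 1, No defect: 462×311/755 = 190.3073
  Line 1, Minor defect: 462×223/755 = 136.4583
  Line 1, Major defect: 462×221/755 = 135.2344
  Line 2, No defect: 293×311/755 = 120.6927
  Line 2, Minor defect: 293×223/755 = 86.5417
  Line 2, Major defect: 293×221/755 = 85.7656
Contributions (O − E)²/E:
  (215 − 190.3073)²/190.3073 = 3.2039
  (193 − 136.4583)²/136.4583 = 23.4281
  (54 − 135.2344)²/135.2344 = 48.7970
  (96 − 120.6927)²/120.6927 = 5.0519
  (30 − 86.5417)²/86.5417 = 36.9413
  (167 − 85.7656)²/85.7656 = 76.9426
χ² = 3.2039 + 23.4281 + 48.7970 + 5.0519 + 36.9413 + 76.9426 = 194.365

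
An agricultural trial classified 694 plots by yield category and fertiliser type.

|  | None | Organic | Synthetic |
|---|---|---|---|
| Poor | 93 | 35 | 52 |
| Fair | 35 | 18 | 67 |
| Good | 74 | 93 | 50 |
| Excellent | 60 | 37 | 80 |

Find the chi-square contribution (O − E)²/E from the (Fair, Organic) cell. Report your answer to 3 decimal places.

Row total (Fair) = 120; column total (Organic) = 183; N = 694.
Expected count E = 120 × 183 / 694 = 31.6427.
Contribution = (O − E)²/E = (18 − 31.6427)² / 31.6427 = 5.882.

5.882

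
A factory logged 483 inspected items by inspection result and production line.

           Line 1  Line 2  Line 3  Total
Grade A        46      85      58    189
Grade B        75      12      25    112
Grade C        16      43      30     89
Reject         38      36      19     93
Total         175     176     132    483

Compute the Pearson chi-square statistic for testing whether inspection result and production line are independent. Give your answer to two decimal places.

Grand total N = 483.
Expected counts (row total × column total / N):
  Grade A, Line 1: 189×175/483 = 68.4783
  Grade A, Line 2: 189×176/483 = 68.8696
  Grade A, Line 3: 189×132/483 = 51.6522
  Grade B, Line 1: 112×175/483 = 40.5797
  Grade B, Line 2: 112×176/483 = 40.8116
  Grade B, Line 3: 112×132/483 = 30.6087
  Grade C, Line 1: 89×175/483 = 32.2464
  Grade C, Line 2: 89×176/483 = 32.4306
  Grade C, Line 3: 89×132/483 = 24.3230
  Reject, Line 1: 93×175/483 = 33.6957
  Reject, Line 2: 93×176/483 = 33.8882
  Reject, Line 3: 93×132/483 = 25.4161
Contributions (O − E)²/E:
  (46 − 68.4783)²/68.4783 = 7.3786
  (85 − 68.8696)²/68.8696 = 3.7780
  (58 − 51.6522)²/51.6522 = 0.7801
  (75 − 40.5797)²/40.5797 = 29.1958
  (12 − 40.8116)²/40.8116 = 20.3400
  (25 − 30.6087)²/30.6087 = 1.0277
  (16 − 32.2464)²/32.2464 = 8.1853
  (43 − 32.4306)²/32.4306 = 3.4447
  (30 − 24.3230)²/24.3230 = 1.3250
  (38 − 33.6957)²/33.6957 = 0.5498
  (36 − 33.8882)²/33.8882 = 0.1316
  (19 − 25.4161)²/25.4161 = 1.6197
χ² = 7.3786 + 3.7780 + 0.7801 + 29.1958 + 20.3400 + 1.0277 + 8.1853 + 3.4447 + 1.3250 + 0.5498 + 0.1316 + 1.6197 = 77.76

77.76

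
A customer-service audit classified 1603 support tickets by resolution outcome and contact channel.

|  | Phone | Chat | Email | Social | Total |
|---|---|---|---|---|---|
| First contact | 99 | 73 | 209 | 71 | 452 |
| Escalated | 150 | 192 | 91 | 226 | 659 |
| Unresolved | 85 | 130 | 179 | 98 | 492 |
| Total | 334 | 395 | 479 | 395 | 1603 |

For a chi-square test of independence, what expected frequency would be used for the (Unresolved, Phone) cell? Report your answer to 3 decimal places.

102.513

Row total (Unresolved) = 492; column total (Phone) = 334; grand total N = 1603.
Expected count = (row total × column total) / N = 492 × 334 / 1603 = 102.513.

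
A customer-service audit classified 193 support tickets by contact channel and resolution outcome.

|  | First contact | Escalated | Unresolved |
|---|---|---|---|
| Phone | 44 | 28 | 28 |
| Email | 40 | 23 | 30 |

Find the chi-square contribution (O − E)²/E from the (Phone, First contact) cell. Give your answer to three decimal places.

0.005

Row total (Phone) = 100; column total (First contact) = 84; N = 193.
Expected count E = 100 × 84 / 193 = 43.5233.
Contribution = (O − E)²/E = (44 − 43.5233)² / 43.5233 = 0.005.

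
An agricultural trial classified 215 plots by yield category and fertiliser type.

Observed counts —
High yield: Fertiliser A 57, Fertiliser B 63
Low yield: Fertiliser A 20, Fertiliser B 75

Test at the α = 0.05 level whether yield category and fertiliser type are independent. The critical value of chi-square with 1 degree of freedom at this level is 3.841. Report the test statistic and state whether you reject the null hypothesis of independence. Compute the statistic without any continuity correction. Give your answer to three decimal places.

Row totals: 120, 95. Column totals: 77, 138. Grand total N = 215.
Expected counts (row total × column total / N):
  High yield, Fertiliser A: 120×77/215 = 42.9767
  High yield, Fertiliser B: 120×138/215 = 77.0233
  Low yield, Fertiliser A: 95×77/215 = 34.0233
  Low yield, Fertiliser B: 95×138/215 = 60.9767
Contributions (O − E)²/E:
  (57 − 42.9767)²/42.9767 = 4.5758
  (63 − 77.0233)²/77.0233 = 2.5532
  (20 − 34.0233)²/34.0233 = 5.7799
  (75 − 60.9767)²/60.9767 = 3.2251
χ² = 4.5758 + 2.5532 + 5.7799 + 3.2251 = 16.134
df = (2−1)(2−1) = 1. Since 16.134 > 3.841, reject the null hypothesis of independence at α = 0.05.

16.134; reject H₀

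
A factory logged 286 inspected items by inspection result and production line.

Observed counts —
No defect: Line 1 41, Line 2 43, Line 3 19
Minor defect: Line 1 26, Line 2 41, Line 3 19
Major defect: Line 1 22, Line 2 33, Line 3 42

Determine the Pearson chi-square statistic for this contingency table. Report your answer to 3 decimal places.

Row totals: 103, 86, 97. Column totals: 89, 117, 80. Grand total N = 286.
Expected counts (row total × column total / N):
  No defect, Line 1: 103×89/286 = 32.0524
  No defect, Line 2: 103×117/286 = 42.1364
  No defect, Line 3: 103×80/286 = 28.8112
  Minor defect, Line 1: 86×89/286 = 26.7622
  Minor defect, Line 2: 86×117/286 = 35.1818
  Minor defect, Line 3: 86×80/286 = 24.0559
  Major defect, Line 1: 97×89/286 = 30.1853
  Major defect, Line 2: 97×117/286 = 39.6818
  Major defect, Line 3: 97×80/286 = 27.1329
Contributions (O − E)²/E:
  (41 − 32.0524)²/32.0524 = 2.4978
  (43 − 42.1364)²/42.1364 = 0.0177
  (19 − 28.8112)²/28.8112 = 3.3410
  (26 − 26.7622)²/26.7622 = 0.0217
  (41 − 35.1818)²/35.1818 = 0.9622
  (19 − 24.0559)²/24.0559 = 1.0626
  (22 − 30.1853)²/30.1853 = 2.2196
  (33 − 39.6818)²/39.6818 = 1.1251
  (42 − 27.1329)²/27.1329 = 8.1462
χ² = 2.4978 + 0.0177 + 3.3410 + 0.0217 + 0.9622 + 1.0626 + 2.2196 + 1.1251 + 8.1462 = 19.394

19.394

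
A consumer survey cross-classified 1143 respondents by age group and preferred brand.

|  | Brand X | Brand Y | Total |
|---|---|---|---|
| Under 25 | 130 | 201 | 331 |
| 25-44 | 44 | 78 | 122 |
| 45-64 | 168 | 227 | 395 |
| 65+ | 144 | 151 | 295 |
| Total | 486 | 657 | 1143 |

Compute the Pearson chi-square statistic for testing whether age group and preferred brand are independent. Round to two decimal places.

8.29

Grand total N = 1143.
Expected counts (row total × column total / N):
  Under 25, Brand X: 331×486/1143 = 140.740
  Under 25, Brand Y: 331×657/1143 = 190.260
  25-44, Brand X: 122×486/1143 = 51.874
  25-44, Brand Y: 122×657/1143 = 70.126
  45-64, Brand X: 395×486/1143 = 167.953
  45-64, Brand Y: 395×657/1143 = 227.047
  65+, Brand X: 295×486/1143 = 125.433
  65+, Brand Y: 295×657/1143 = 169.567
Contributions (O − E)²/E:
  (130 − 140.740)²/140.740 = 0.8196
  (201 − 190.260)²/190.260 = 0.6063
  (44 − 51.874)²/51.874 = 1.1952
  (78 − 70.126)²/70.126 = 0.8841
  (168 − 167.953)²/167.953 = 0.0000
  (227 − 227.047)²/227.047 = 0.0000
  (144 − 125.433)²/125.433 = 2.7483
  (151 − 169.567)²/169.567 = 2.0330
χ² = 0.8196 + 0.6063 + 1.1952 + 0.8841 + 0.0000 + 0.0000 + 2.7483 + 2.0330 = 8.29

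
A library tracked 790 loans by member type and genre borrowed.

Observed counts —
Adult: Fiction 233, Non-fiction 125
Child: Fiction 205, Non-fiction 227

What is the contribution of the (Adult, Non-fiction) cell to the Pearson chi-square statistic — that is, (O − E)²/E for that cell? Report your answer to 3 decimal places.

Row total (Adult) = 358; column total (Non-fiction) = 352; N = 790.
Expected count E = 358 × 352 / 790 = 159.5139.
Contribution = (O − E)²/E = (125 − 159.5139)² / 159.5139 = 7.468.

7.468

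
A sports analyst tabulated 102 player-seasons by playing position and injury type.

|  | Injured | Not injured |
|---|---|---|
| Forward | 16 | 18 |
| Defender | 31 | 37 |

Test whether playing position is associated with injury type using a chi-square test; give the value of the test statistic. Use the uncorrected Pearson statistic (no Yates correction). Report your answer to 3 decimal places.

Row totals: 34, 68. Column totals: 47, 55. Grand total N = 102.
Expected counts (row total × column total / N):
  Forward, Injured: 34×47/102 = 15.6667
  Forward, Not injured: 34×55/102 = 18.3333
  Defender, Injured: 68×47/102 = 31.3333
  Defender, Not injured: 68×55/102 = 36.6667
Contributions (O − E)²/E:
  (16 − 15.6667)²/15.6667 = 0.0071
  (18 − 18.3333)²/18.3333 = 0.0061
  (31 − 31.3333)²/31.3333 = 0.0035
  (37 − 36.6667)²/36.6667 = 0.0030
χ² = 0.0071 + 0.0061 + 0.0035 + 0.0030 = 0.020

0.020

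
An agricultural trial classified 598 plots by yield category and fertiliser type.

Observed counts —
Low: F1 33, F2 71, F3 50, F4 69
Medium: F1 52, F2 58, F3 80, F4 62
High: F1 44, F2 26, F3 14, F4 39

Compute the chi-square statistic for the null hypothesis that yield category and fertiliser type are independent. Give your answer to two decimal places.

Row totals: 223, 252, 123. Column totals: 129, 155, 144, 170. Grand total N = 598.
Expected counts (row total × column total / N):
  Low, F1: 223×129/598 = 48.105
  Low, F2: 223×155/598 = 57.801
  Low, F3: 223×144/598 = 53.699
  Low, F4: 223×170/598 = 63.395
  Medium, F1: 252×129/598 = 54.361
  Medium, F2: 252×155/598 = 65.318
  Medium, F3: 252×144/598 = 60.682
  Medium, F4: 252×170/598 = 71.639
  High, F1: 123×129/598 = 26.533
  High, F2: 123×155/598 = 31.881
  High, F3: 123×144/598 = 29.619
  High, F4: 123×170/598 = 34.967
Contributions (O − E)²/E:
  (33 − 48.105)²/48.105 = 4.7430
  (71 − 57.801)²/57.801 = 3.0140
  (50 − 53.699)²/53.699 = 0.2548
  (69 − 63.395)²/63.395 = 0.4956
  (52 − 54.361)²/54.361 = 0.1025
  (58 − 65.318)²/65.318 = 0.8199
  (80 − 60.682)²/60.682 = 6.1498
  (62 − 71.639)²/71.639 = 1.2969
  (44 − 26.533)²/26.533 = 11.4987
  (26 − 31.881)²/31.881 = 1.0849
  (14 − 29.619)²/29.619 = 8.2364
  (39 − 34.967)²/34.967 = 0.4652
χ² = 4.7430 + 3.0140 + 0.2548 + 0.4956 + 0.1025 + 0.8199 + 6.1498 + 1.2969 + 11.4987 + 1.0849 + 8.2364 + 0.4652 = 38.16

38.16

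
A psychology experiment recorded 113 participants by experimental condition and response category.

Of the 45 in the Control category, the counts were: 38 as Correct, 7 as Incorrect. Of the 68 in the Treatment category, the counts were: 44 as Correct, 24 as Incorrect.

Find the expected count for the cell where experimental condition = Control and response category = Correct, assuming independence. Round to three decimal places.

Row total (Control) = 45; column total (Correct) = 82; grand total N = 113.
Expected count = (row total × column total) / N = 45 × 82 / 113 = 32.655.

32.655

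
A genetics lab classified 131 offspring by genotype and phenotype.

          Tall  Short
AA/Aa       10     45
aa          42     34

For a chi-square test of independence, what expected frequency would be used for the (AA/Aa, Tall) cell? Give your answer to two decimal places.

21.83

Row total (AA/Aa) = 55; column total (Tall) = 52; grand total N = 131.
Expected count = (row total × column total) / N = 55 × 52 / 131 = 21.83.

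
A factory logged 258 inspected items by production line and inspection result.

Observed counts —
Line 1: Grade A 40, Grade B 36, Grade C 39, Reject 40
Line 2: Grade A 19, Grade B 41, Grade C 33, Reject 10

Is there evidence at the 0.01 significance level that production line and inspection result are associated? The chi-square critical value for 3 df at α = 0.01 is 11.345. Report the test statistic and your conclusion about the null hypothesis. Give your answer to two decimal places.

16.49; reject H₀

Row totals: 155, 103. Column totals: 59, 77, 72, 50. Grand total N = 258.
Expected counts (row total × column total / N):
  Line 1, Grade A: 155×59/258 = 35.446
  Line 1, Grade B: 155×77/258 = 46.260
  Line 1, Grade C: 155×72/258 = 43.256
  Line 1, Reject: 155×50/258 = 30.039
  Line 2, Grade A: 103×59/258 = 23.554
  Line 2, Grade B: 103×77/258 = 30.740
  Line 2, Grade C: 103×72/258 = 28.744
  Line 2, Reject: 103×50/258 = 19.961
Contributions (O − E)²/E:
  (40 − 35.446)²/35.446 = 0.5851
  (36 − 46.260)²/46.260 = 2.2756
  (39 − 43.256)²/43.256 = 0.4188
  (40 − 30.039)²/30.039 = 3.3031
  (19 − 23.554)²/23.554 = 0.8805
  (41 − 30.740)²/30.740 = 3.4245
  (33 − 28.744)²/28.744 = 0.6302
  (10 − 19.961)²/19.961 = 4.9708
χ² = 0.5851 + 2.2756 + 0.4188 + 3.3031 + 0.8805 + 3.4245 + 0.6302 + 4.9708 = 16.49
df = (2−1)(4−1) = 3. Since 16.49 > 11.345, reject the null hypothesis of independence at α = 0.01.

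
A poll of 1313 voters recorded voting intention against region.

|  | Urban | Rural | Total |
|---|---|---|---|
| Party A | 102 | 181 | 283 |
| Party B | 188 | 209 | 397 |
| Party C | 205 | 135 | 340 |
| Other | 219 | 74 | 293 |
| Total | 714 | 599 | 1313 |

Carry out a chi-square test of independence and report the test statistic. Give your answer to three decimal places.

100.028

Grand total N = 1313.
Expected counts (row total × column total / N):
  Party A, Urban: 283×714/1313 = 153.8934
  Party A, Rural: 283×599/1313 = 129.1066
  Party B, Urban: 397×714/1313 = 215.8858
  Party B, Rural: 397×599/1313 = 181.1142
  Party C, Urban: 340×714/1313 = 184.8896
  Party C, Rural: 340×599/1313 = 155.1104
  Other, Urban: 293×714/1313 = 159.3313
  Other, Rural: 293×599/1313 = 133.6687
Contributions (O − E)²/E:
  (102 − 153.8934)²/153.8934 = 17.4986
  (181 − 129.1066)²/129.1066 = 20.8582
  (188 − 215.8858)²/215.8858 = 3.6020
  (209 − 181.1142)²/181.1142 = 4.2935
  (205 − 184.8896)²/184.8896 = 2.1874
  (135 − 155.1104)²/155.1104 = 2.6074
  (219 − 159.3313)²/159.3313 = 22.3456
  (74 − 133.6687)²/133.6687 = 26.6357
χ² = 17.4986 + 20.8582 + 3.6020 + 4.2935 + 2.1874 + 2.6074 + 22.3456 + 26.6357 = 100.028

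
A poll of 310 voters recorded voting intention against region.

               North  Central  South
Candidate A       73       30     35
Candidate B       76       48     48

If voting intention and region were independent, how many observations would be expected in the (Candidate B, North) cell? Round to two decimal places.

Row total (Candidate B) = 172; column total (North) = 149; grand total N = 310.
Expected count = (row total × column total) / N = 172 × 149 / 310 = 82.67.

82.67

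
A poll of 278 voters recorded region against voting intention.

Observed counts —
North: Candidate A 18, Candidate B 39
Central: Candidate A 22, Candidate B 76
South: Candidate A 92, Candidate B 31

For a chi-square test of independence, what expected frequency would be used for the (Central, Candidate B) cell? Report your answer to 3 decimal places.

51.468

Row total (Central) = 98; column total (Candidate B) = 146; grand total N = 278.
Expected count = (row total × column total) / N = 98 × 146 / 278 = 51.468.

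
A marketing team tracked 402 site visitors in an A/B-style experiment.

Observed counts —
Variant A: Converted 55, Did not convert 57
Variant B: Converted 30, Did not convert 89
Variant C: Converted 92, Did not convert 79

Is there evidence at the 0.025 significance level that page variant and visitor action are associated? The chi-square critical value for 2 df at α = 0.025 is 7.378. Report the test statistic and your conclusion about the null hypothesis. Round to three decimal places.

Row totals: 112, 119, 171. Column totals: 177, 225. Grand total N = 402.
Expected counts (row total × column total / N):
  Variant A, Converted: 112×177/402 = 49.3134
  Variant A, Did not convert: 112×225/402 = 62.6866
  Variant B, Converted: 119×177/402 = 52.3955
  Variant B, Did not convert: 119×225/402 = 66.6045
  Variant C, Converted: 171×177/402 = 75.2910
  Variant C, Did not convert: 171×225/402 = 95.7090
Contributions (O − E)²/E:
  (55 − 49.3134)²/49.3134 = 0.6558
  (57 − 62.6866)²/62.6866 = 0.5159
  (30 − 52.3955)²/52.3955 = 9.5725
  (89 − 66.6045)²/66.6045 = 7.5304
  (92 − 75.2910)²/75.2910 = 3.7082
  (79 − 95.7090)²/95.7090 = 2.9171
χ² = 0.6558 + 0.5159 + 9.5725 + 7.5304 + 3.7082 + 2.9171 = 24.900
df = (3−1)(2−1) = 2. Since 24.900 > 7.378, reject the null hypothesis of independence at α = 0.025.

24.900; reject H₀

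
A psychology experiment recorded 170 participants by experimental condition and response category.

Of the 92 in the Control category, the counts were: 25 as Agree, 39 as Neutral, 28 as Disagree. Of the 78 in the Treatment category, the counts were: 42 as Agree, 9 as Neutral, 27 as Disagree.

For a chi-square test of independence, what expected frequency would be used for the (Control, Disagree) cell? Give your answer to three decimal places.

29.765

Row total (Control) = 92; column total (Disagree) = 55; grand total N = 170.
Expected count = (row total × column total) / N = 92 × 55 / 170 = 29.765.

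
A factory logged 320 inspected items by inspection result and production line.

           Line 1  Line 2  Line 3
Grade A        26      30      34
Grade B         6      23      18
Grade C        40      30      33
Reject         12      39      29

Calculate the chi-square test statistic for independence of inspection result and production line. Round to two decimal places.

20.70

Row totals: 90, 47, 103, 80. Column totals: 84, 122, 114. Grand total N = 320.
Expected counts (row total × column total / N):
  Grade A, Line 1: 90×84/320 = 23.625
  Grade A, Line 2: 90×122/320 = 34.312
  Grade A, Line 3: 90×114/320 = 32.062
  Grade B, Line 1: 47×84/320 = 12.338
  Grade B, Line 2: 47×122/320 = 17.919
  Grade B, Line 3: 47×114/320 = 16.744
  Grade C, Line 1: 103×84/320 = 27.038
  Grade C, Line 2: 103×122/320 = 39.269
  Grade C, Line 3: 103×114/320 = 36.694
  Reject, Line 1: 80×84/320 = 21.000
  Reject, Line 2: 80×122/320 = 30.500
  Reject, Line 3: 80×114/320 = 28.500
Contributions (O − E)²/E:
  (26 − 23.625)²/23.625 = 0.2388
  (30 − 34.312)²/34.312 = 0.5419
  (34 − 32.062)²/32.062 = 0.1171
  (6 − 12.338)²/12.338 = 3.2558
  (23 − 17.919)²/17.919 = 1.4407
  (18 − 16.744)²/16.744 = 0.0942
  (40 − 27.038)²/27.038 = 6.2140
  (30 − 39.269)²/39.269 = 2.1878
  (33 − 36.694)²/36.694 = 0.3719
  (12 − 21.000)²/21.000 = 3.8571
  (39 − 30.500)²/30.500 = 2.3689
  (29 − 28.500)²/28.500 = 0.0088
χ² = 0.2388 + 0.5419 + 0.1171 + 3.2558 + 1.4407 + 0.0942 + 6.2140 + 2.1878 + 0.3719 + 3.8571 + 2.3689 + 0.0088 = 20.70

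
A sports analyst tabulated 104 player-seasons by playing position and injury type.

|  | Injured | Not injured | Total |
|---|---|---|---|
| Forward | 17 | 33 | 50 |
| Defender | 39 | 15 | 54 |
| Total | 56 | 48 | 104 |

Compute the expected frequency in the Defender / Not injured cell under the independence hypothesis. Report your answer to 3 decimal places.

Row total (Defender) = 54; column total (Not injured) = 48; grand total N = 104.
Expected count = (row total × column total) / N = 54 × 48 / 104 = 24.923.

24.923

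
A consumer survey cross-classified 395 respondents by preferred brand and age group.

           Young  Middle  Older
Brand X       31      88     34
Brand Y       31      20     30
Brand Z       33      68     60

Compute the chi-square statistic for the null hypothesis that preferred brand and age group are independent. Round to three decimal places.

Row totals: 153, 81, 161. Column totals: 95, 176, 124. Grand total N = 395.
Expected counts (row total × column total / N):
  Brand X, Young: 153×95/395 = 36.7975
  Brand X, Middle: 153×176/395 = 68.1722
  Brand X, Older: 153×124/395 = 48.0304
  Brand Y, Young: 81×95/395 = 19.4810
  Brand Y, Middle: 81×176/395 = 36.0911
  Brand Y, Older: 81×124/395 = 25.4278
  Brand Z, Young: 161×95/395 = 38.7215
  Brand Z, Middle: 161×176/395 = 71.7367
  Brand Z, Older: 161×124/395 = 50.5418
Contributions (O − E)²/E:
  (31 − 36.7975)²/36.7975 = 0.9134
  (88 − 68.1722)²/68.1722 = 5.7669
  (34 − 48.0304)²/48.0304 = 4.0985
  (31 − 19.4810)²/19.4810 = 6.8111
  (20 − 36.0911)²/36.0911 = 7.1742
  (30 − 25.4278)²/25.4278 = 0.8221
  (33 − 38.7215)²/38.7215 = 0.8454
  (68 − 71.7367)²/71.7367 = 0.1946
  (60 − 50.5418)²/50.5418 = 1.7700
χ² = 0.9134 + 5.7669 + 4.0985 + 6.8111 + 7.1742 + 0.8221 + 0.8454 + 0.1946 + 1.7700 = 28.396

28.396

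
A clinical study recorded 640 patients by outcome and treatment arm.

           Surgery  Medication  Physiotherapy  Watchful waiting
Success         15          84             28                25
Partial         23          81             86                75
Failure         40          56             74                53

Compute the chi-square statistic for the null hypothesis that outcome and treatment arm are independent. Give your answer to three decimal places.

Row totals: 152, 265, 223. Column totals: 78, 221, 188, 153. Grand total N = 640.
Expected counts (row total × column total / N):
  Success, Surgery: 152×78/640 = 18.5250
  Success, Medication: 152×221/640 = 52.4875
  Success, Physiotherapy: 152×188/640 = 44.6500
  Success, Watchful waiting: 152×153/640 = 36.3375
  Partial, Surgery: 265×78/640 = 32.2969
  Partial, Medication: 265×221/640 = 91.5078
  Partial, Physiotherapy: 265×188/640 = 77.8438
  Partial, Watchful waiting: 265×153/640 = 63.3516
  Failure, Surgery: 223×78/640 = 27.1781
  Failure, Medication: 223×221/640 = 77.0047
  Failure, Physiotherapy: 223×188/640 = 65.5062
  Failure, Watchful waiting: 223×153/640 = 53.3109
Contributions (O − E)²/E:
  (15 − 18.5250)²/18.5250 = 0.6707
  (84 − 52.4875)²/52.4875 = 18.9195
  (28 − 44.6500)²/44.6500 = 6.2088
  (25 − 36.3375)²/36.3375 = 3.5374
  (23 − 32.2969)²/32.2969 = 2.6762
  (81 − 91.5078)²/91.5078 = 1.2066
  (86 − 77.8438)²/77.8438 = 0.8546
  (75 − 63.3516)²/63.3516 = 2.1418
  (40 − 27.1781)²/27.1781 = 6.0490
  (56 − 77.0047)²/77.0047 = 5.7295
  (74 − 65.5062)²/65.5062 = 1.1013
  (53 − 53.3109)²/53.3109 = 0.0018
χ² = 0.6707 + 18.9195 + 6.2088 + 3.5374 + 2.6762 + 1.2066 + 0.8546 + 2.1418 + 6.0490 + 5.7295 + 1.1013 + 0.0018 = 49.097

49.097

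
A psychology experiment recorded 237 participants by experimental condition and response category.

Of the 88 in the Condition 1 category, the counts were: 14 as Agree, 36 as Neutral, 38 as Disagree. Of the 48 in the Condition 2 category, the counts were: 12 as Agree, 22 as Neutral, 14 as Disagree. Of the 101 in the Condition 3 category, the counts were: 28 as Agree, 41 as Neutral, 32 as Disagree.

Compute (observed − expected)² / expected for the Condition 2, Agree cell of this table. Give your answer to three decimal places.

Row total (Condition 2) = 48; column total (Agree) = 54; N = 237.
Expected count E = 48 × 54 / 237 = 10.93671.
Contribution = (O − E)²/E = (12 − 10.93671)² / 10.93671 = 0.103.

0.103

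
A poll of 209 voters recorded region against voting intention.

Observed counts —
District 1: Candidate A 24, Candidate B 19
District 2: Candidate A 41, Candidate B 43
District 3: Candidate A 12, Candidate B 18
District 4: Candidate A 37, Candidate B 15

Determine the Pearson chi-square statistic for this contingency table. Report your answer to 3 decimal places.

9.488

Row totals: 43, 84, 30, 52. Column totals: 114, 95. Grand total N = 209.
Expected counts (row total × column total / N):
  District 1, Candidate A: 43×114/209 = 23.4545
  District 1, Candidate B: 43×95/209 = 19.5455
  District 2, Candidate A: 84×114/209 = 45.8182
  District 2, Candidate B: 84×95/209 = 38.1818
  District 3, Candidate A: 30×114/209 = 16.3636
  District 3, Candidate B: 30×95/209 = 13.6364
  District 4, Candidate A: 52×114/209 = 28.3636
  District 4, Candidate B: 52×95/209 = 23.6364
Contributions (O − E)²/E:
  (24 − 23.4545)²/23.4545 = 0.0127
  (19 − 19.5455)²/19.5455 = 0.0152
  (41 − 45.8182)²/45.8182 = 0.5067
  (43 − 38.1818)²/38.1818 = 0.6080
  (12 − 16.3636)²/16.3636 = 1.1636
  (18 − 13.6364)²/13.6364 = 1.3963
  (37 − 28.3636)²/28.3636 = 2.6297
  (15 − 23.6364)²/23.6364 = 3.1556
χ² = 0.0127 + 0.0152 + 0.5067 + 0.6080 + 1.1636 + 1.3963 + 2.6297 + 3.1556 = 9.488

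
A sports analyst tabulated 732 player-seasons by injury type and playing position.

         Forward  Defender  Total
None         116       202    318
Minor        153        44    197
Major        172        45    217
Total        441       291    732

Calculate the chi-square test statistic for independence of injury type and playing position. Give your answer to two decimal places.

132.73

Grand total N = 732.
Expected counts (row total × column total / N):
  None, Forward: 318×441/732 = 191.582
  None, Defender: 318×291/732 = 126.418
  Minor, Forward: 197×441/732 = 118.684
  Minor, Defender: 197×291/732 = 78.316
  Major, Forward: 217×441/732 = 130.734
  Major, Defender: 217×291/732 = 86.266
Contributions (O − E)²/E:
  (116 − 191.582)²/191.582 = 29.8182
  (202 − 126.418)²/126.418 = 45.1885
  (153 − 118.684)²/118.684 = 9.9220
  (44 − 78.316)²/78.316 = 15.0364
  (172 − 130.734)²/130.734 = 13.0256
  (45 − 86.266)²/86.266 = 19.7399
χ² = 29.8182 + 45.1885 + 9.9220 + 15.0364 + 13.0256 + 19.7399 = 132.73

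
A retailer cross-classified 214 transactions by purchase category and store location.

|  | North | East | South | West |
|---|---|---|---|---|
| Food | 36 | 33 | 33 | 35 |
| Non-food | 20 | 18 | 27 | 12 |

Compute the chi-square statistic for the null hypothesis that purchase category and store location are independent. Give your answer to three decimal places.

4.359

Row totals: 137, 77. Column totals: 56, 51, 60, 47. Grand total N = 214.
Expected counts (row total × column total / N):
  Food, North: 137×56/214 = 35.8505
  Food, East: 137×51/214 = 32.6495
  Food, South: 137×60/214 = 38.4112
  Food, West: 137×47/214 = 30.0888
  Non-food, North: 77×56/214 = 20.1495
  Non-food, East: 77×51/214 = 18.3505
  Non-food, South: 77×60/214 = 21.5888
  Non-food, West: 77×47/214 = 16.9112
Contributions (O − E)²/E:
  (36 − 35.8505)²/35.8505 = 0.0006
  (33 − 32.6495)²/32.6495 = 0.0038
  (33 − 38.4112)²/38.4112 = 0.7623
  (35 − 30.0888)²/30.0888 = 0.8016
  (20 − 20.1495)²/20.1495 = 0.0011
  (18 − 18.3505)²/18.3505 = 0.0067
  (27 − 21.5888)²/21.5888 = 1.3563
  (12 − 16.9112)²/16.9112 = 1.4263
χ² = 0.0006 + 0.0038 + 0.7623 + 0.8016 + 0.0011 + 0.0067 + 1.3563 + 1.4263 = 4.359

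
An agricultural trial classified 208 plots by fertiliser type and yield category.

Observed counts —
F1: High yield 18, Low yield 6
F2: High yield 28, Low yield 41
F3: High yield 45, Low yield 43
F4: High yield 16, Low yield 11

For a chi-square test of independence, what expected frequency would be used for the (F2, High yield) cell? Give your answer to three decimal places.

35.495

Row total (F2) = 69; column total (High yield) = 107; grand total N = 208.
Expected count = (row total × column total) / N = 69 × 107 / 208 = 35.495.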